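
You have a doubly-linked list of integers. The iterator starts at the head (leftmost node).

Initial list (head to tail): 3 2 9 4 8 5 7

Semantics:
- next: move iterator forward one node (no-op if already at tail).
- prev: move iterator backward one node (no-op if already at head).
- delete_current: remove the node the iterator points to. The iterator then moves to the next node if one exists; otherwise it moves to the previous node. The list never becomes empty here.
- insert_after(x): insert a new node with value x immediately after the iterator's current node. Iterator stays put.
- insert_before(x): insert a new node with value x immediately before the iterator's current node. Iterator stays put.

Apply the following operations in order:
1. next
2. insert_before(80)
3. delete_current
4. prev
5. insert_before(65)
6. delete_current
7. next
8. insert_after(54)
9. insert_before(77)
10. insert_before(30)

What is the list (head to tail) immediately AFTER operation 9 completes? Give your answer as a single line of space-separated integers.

After 1 (next): list=[3, 2, 9, 4, 8, 5, 7] cursor@2
After 2 (insert_before(80)): list=[3, 80, 2, 9, 4, 8, 5, 7] cursor@2
After 3 (delete_current): list=[3, 80, 9, 4, 8, 5, 7] cursor@9
After 4 (prev): list=[3, 80, 9, 4, 8, 5, 7] cursor@80
After 5 (insert_before(65)): list=[3, 65, 80, 9, 4, 8, 5, 7] cursor@80
After 6 (delete_current): list=[3, 65, 9, 4, 8, 5, 7] cursor@9
After 7 (next): list=[3, 65, 9, 4, 8, 5, 7] cursor@4
After 8 (insert_after(54)): list=[3, 65, 9, 4, 54, 8, 5, 7] cursor@4
After 9 (insert_before(77)): list=[3, 65, 9, 77, 4, 54, 8, 5, 7] cursor@4

Answer: 3 65 9 77 4 54 8 5 7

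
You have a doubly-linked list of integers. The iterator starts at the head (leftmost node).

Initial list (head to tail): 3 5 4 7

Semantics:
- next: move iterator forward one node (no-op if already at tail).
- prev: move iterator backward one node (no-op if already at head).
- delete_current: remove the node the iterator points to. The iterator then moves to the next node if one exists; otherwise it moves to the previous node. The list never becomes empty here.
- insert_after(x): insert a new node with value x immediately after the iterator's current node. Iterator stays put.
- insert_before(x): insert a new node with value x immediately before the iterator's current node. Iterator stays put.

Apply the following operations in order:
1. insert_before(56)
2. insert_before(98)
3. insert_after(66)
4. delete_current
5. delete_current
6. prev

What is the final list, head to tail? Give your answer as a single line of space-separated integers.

Answer: 56 98 5 4 7

Derivation:
After 1 (insert_before(56)): list=[56, 3, 5, 4, 7] cursor@3
After 2 (insert_before(98)): list=[56, 98, 3, 5, 4, 7] cursor@3
After 3 (insert_after(66)): list=[56, 98, 3, 66, 5, 4, 7] cursor@3
After 4 (delete_current): list=[56, 98, 66, 5, 4, 7] cursor@66
After 5 (delete_current): list=[56, 98, 5, 4, 7] cursor@5
After 6 (prev): list=[56, 98, 5, 4, 7] cursor@98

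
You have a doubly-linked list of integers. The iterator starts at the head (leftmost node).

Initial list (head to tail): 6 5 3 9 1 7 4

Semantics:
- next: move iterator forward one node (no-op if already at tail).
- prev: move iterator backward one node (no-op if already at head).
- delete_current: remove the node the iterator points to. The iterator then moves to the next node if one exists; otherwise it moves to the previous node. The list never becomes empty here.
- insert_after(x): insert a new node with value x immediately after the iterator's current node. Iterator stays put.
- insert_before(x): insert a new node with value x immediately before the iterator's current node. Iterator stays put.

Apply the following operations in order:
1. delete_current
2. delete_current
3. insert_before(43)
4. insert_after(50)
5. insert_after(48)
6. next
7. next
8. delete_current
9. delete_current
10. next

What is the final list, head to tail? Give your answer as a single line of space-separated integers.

After 1 (delete_current): list=[5, 3, 9, 1, 7, 4] cursor@5
After 2 (delete_current): list=[3, 9, 1, 7, 4] cursor@3
After 3 (insert_before(43)): list=[43, 3, 9, 1, 7, 4] cursor@3
After 4 (insert_after(50)): list=[43, 3, 50, 9, 1, 7, 4] cursor@3
After 5 (insert_after(48)): list=[43, 3, 48, 50, 9, 1, 7, 4] cursor@3
After 6 (next): list=[43, 3, 48, 50, 9, 1, 7, 4] cursor@48
After 7 (next): list=[43, 3, 48, 50, 9, 1, 7, 4] cursor@50
After 8 (delete_current): list=[43, 3, 48, 9, 1, 7, 4] cursor@9
After 9 (delete_current): list=[43, 3, 48, 1, 7, 4] cursor@1
After 10 (next): list=[43, 3, 48, 1, 7, 4] cursor@7

Answer: 43 3 48 1 7 4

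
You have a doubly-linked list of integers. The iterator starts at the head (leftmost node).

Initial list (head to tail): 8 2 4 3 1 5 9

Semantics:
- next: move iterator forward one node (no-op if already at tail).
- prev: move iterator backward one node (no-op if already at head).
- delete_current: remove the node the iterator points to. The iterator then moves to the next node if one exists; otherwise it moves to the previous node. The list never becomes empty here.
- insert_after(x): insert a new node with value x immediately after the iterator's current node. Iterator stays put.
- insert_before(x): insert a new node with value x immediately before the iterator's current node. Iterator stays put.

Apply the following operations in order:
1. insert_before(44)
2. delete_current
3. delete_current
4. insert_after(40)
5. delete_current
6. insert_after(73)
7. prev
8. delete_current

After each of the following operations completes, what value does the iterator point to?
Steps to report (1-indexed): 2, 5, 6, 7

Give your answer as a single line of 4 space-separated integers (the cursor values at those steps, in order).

Answer: 2 40 40 44

Derivation:
After 1 (insert_before(44)): list=[44, 8, 2, 4, 3, 1, 5, 9] cursor@8
After 2 (delete_current): list=[44, 2, 4, 3, 1, 5, 9] cursor@2
After 3 (delete_current): list=[44, 4, 3, 1, 5, 9] cursor@4
After 4 (insert_after(40)): list=[44, 4, 40, 3, 1, 5, 9] cursor@4
After 5 (delete_current): list=[44, 40, 3, 1, 5, 9] cursor@40
After 6 (insert_after(73)): list=[44, 40, 73, 3, 1, 5, 9] cursor@40
After 7 (prev): list=[44, 40, 73, 3, 1, 5, 9] cursor@44
After 8 (delete_current): list=[40, 73, 3, 1, 5, 9] cursor@40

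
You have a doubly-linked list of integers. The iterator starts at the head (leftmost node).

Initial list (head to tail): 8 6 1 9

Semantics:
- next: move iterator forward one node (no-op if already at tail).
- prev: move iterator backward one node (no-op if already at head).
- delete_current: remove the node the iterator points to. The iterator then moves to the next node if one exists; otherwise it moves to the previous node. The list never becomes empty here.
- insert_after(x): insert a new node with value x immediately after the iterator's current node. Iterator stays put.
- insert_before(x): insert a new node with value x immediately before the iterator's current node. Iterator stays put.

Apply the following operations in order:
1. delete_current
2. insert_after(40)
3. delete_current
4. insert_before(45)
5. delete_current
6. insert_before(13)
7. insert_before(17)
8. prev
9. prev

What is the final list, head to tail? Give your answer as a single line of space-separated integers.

After 1 (delete_current): list=[6, 1, 9] cursor@6
After 2 (insert_after(40)): list=[6, 40, 1, 9] cursor@6
After 3 (delete_current): list=[40, 1, 9] cursor@40
After 4 (insert_before(45)): list=[45, 40, 1, 9] cursor@40
After 5 (delete_current): list=[45, 1, 9] cursor@1
After 6 (insert_before(13)): list=[45, 13, 1, 9] cursor@1
After 7 (insert_before(17)): list=[45, 13, 17, 1, 9] cursor@1
After 8 (prev): list=[45, 13, 17, 1, 9] cursor@17
After 9 (prev): list=[45, 13, 17, 1, 9] cursor@13

Answer: 45 13 17 1 9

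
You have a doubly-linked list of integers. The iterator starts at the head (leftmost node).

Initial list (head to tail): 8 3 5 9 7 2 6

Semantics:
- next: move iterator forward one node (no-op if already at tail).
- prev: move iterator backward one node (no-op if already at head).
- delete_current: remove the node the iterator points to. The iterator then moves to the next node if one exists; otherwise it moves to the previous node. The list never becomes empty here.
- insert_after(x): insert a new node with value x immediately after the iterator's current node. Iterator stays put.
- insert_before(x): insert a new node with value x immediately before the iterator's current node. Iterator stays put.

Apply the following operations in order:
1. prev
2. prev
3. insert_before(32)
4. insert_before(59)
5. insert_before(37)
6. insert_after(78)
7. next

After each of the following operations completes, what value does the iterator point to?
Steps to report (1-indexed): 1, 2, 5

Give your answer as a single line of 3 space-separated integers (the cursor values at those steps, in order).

After 1 (prev): list=[8, 3, 5, 9, 7, 2, 6] cursor@8
After 2 (prev): list=[8, 3, 5, 9, 7, 2, 6] cursor@8
After 3 (insert_before(32)): list=[32, 8, 3, 5, 9, 7, 2, 6] cursor@8
After 4 (insert_before(59)): list=[32, 59, 8, 3, 5, 9, 7, 2, 6] cursor@8
After 5 (insert_before(37)): list=[32, 59, 37, 8, 3, 5, 9, 7, 2, 6] cursor@8
After 6 (insert_after(78)): list=[32, 59, 37, 8, 78, 3, 5, 9, 7, 2, 6] cursor@8
After 7 (next): list=[32, 59, 37, 8, 78, 3, 5, 9, 7, 2, 6] cursor@78

Answer: 8 8 8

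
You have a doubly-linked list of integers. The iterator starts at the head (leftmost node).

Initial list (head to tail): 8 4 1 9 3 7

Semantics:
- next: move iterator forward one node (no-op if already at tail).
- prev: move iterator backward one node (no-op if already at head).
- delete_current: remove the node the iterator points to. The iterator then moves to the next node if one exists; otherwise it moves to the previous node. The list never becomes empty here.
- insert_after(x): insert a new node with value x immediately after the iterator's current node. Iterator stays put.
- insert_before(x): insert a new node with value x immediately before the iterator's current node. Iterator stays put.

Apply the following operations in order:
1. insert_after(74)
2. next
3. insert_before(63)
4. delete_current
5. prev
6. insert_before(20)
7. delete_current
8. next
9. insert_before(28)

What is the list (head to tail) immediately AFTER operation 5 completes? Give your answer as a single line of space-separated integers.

Answer: 8 63 4 1 9 3 7

Derivation:
After 1 (insert_after(74)): list=[8, 74, 4, 1, 9, 3, 7] cursor@8
After 2 (next): list=[8, 74, 4, 1, 9, 3, 7] cursor@74
After 3 (insert_before(63)): list=[8, 63, 74, 4, 1, 9, 3, 7] cursor@74
After 4 (delete_current): list=[8, 63, 4, 1, 9, 3, 7] cursor@4
After 5 (prev): list=[8, 63, 4, 1, 9, 3, 7] cursor@63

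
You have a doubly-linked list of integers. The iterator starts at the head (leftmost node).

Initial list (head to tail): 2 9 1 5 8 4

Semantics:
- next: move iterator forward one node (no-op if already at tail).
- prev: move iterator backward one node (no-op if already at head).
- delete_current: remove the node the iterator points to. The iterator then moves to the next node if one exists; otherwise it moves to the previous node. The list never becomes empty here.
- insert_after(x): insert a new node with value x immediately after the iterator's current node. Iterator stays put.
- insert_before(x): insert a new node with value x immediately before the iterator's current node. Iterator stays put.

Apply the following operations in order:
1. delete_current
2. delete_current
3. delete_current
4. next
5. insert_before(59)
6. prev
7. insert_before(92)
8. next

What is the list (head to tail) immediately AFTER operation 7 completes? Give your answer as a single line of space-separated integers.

After 1 (delete_current): list=[9, 1, 5, 8, 4] cursor@9
After 2 (delete_current): list=[1, 5, 8, 4] cursor@1
After 3 (delete_current): list=[5, 8, 4] cursor@5
After 4 (next): list=[5, 8, 4] cursor@8
After 5 (insert_before(59)): list=[5, 59, 8, 4] cursor@8
After 6 (prev): list=[5, 59, 8, 4] cursor@59
After 7 (insert_before(92)): list=[5, 92, 59, 8, 4] cursor@59

Answer: 5 92 59 8 4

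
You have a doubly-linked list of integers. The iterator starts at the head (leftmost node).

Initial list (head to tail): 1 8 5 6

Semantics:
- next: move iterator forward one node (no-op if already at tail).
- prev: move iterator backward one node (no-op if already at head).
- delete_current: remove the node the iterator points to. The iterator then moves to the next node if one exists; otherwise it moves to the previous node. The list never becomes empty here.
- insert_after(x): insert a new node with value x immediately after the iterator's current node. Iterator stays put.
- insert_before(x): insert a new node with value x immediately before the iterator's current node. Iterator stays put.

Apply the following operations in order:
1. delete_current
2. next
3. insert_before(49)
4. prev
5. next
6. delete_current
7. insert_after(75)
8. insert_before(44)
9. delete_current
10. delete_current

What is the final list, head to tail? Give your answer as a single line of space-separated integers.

After 1 (delete_current): list=[8, 5, 6] cursor@8
After 2 (next): list=[8, 5, 6] cursor@5
After 3 (insert_before(49)): list=[8, 49, 5, 6] cursor@5
After 4 (prev): list=[8, 49, 5, 6] cursor@49
After 5 (next): list=[8, 49, 5, 6] cursor@5
After 6 (delete_current): list=[8, 49, 6] cursor@6
After 7 (insert_after(75)): list=[8, 49, 6, 75] cursor@6
After 8 (insert_before(44)): list=[8, 49, 44, 6, 75] cursor@6
After 9 (delete_current): list=[8, 49, 44, 75] cursor@75
After 10 (delete_current): list=[8, 49, 44] cursor@44

Answer: 8 49 44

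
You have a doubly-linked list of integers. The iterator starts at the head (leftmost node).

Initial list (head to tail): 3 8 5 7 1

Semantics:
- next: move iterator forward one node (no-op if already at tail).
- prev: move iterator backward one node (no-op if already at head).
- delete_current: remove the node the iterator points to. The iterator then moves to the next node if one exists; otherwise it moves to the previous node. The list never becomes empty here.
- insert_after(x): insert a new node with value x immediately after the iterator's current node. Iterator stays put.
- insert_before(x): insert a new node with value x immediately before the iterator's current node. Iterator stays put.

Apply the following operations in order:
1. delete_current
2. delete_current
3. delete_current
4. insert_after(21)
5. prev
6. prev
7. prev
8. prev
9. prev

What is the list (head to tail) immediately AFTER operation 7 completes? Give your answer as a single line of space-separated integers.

Answer: 7 21 1

Derivation:
After 1 (delete_current): list=[8, 5, 7, 1] cursor@8
After 2 (delete_current): list=[5, 7, 1] cursor@5
After 3 (delete_current): list=[7, 1] cursor@7
After 4 (insert_after(21)): list=[7, 21, 1] cursor@7
After 5 (prev): list=[7, 21, 1] cursor@7
After 6 (prev): list=[7, 21, 1] cursor@7
After 7 (prev): list=[7, 21, 1] cursor@7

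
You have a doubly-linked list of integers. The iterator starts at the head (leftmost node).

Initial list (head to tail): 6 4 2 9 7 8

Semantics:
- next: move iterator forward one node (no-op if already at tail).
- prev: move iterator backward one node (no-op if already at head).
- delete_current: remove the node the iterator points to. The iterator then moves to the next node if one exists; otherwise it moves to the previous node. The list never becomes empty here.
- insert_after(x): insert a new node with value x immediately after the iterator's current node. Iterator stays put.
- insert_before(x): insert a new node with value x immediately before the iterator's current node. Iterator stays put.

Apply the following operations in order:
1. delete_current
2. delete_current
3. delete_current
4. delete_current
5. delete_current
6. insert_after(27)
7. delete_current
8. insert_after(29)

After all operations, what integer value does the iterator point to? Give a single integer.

After 1 (delete_current): list=[4, 2, 9, 7, 8] cursor@4
After 2 (delete_current): list=[2, 9, 7, 8] cursor@2
After 3 (delete_current): list=[9, 7, 8] cursor@9
After 4 (delete_current): list=[7, 8] cursor@7
After 5 (delete_current): list=[8] cursor@8
After 6 (insert_after(27)): list=[8, 27] cursor@8
After 7 (delete_current): list=[27] cursor@27
After 8 (insert_after(29)): list=[27, 29] cursor@27

Answer: 27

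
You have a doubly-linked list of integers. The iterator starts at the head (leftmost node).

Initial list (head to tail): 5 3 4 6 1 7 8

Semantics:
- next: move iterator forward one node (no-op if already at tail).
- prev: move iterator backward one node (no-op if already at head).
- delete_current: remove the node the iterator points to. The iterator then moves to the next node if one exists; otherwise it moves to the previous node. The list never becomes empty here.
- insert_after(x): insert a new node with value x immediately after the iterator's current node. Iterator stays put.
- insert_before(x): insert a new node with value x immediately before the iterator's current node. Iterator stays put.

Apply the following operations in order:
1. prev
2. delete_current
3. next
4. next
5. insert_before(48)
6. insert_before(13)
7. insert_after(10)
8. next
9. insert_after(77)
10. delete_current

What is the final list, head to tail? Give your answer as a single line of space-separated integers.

Answer: 3 4 48 13 6 77 1 7 8

Derivation:
After 1 (prev): list=[5, 3, 4, 6, 1, 7, 8] cursor@5
After 2 (delete_current): list=[3, 4, 6, 1, 7, 8] cursor@3
After 3 (next): list=[3, 4, 6, 1, 7, 8] cursor@4
After 4 (next): list=[3, 4, 6, 1, 7, 8] cursor@6
After 5 (insert_before(48)): list=[3, 4, 48, 6, 1, 7, 8] cursor@6
After 6 (insert_before(13)): list=[3, 4, 48, 13, 6, 1, 7, 8] cursor@6
After 7 (insert_after(10)): list=[3, 4, 48, 13, 6, 10, 1, 7, 8] cursor@6
After 8 (next): list=[3, 4, 48, 13, 6, 10, 1, 7, 8] cursor@10
After 9 (insert_after(77)): list=[3, 4, 48, 13, 6, 10, 77, 1, 7, 8] cursor@10
After 10 (delete_current): list=[3, 4, 48, 13, 6, 77, 1, 7, 8] cursor@77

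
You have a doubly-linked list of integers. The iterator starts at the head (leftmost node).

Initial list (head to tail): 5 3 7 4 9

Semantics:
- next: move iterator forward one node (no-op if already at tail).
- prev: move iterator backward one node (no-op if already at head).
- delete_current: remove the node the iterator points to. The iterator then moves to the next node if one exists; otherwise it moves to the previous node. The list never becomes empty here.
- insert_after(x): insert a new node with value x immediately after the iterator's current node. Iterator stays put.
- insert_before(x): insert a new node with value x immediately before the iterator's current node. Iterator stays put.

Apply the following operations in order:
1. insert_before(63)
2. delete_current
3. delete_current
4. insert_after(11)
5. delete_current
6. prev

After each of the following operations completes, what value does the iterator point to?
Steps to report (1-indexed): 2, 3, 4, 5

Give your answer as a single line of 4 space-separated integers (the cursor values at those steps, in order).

Answer: 3 7 7 11

Derivation:
After 1 (insert_before(63)): list=[63, 5, 3, 7, 4, 9] cursor@5
After 2 (delete_current): list=[63, 3, 7, 4, 9] cursor@3
After 3 (delete_current): list=[63, 7, 4, 9] cursor@7
After 4 (insert_after(11)): list=[63, 7, 11, 4, 9] cursor@7
After 5 (delete_current): list=[63, 11, 4, 9] cursor@11
After 6 (prev): list=[63, 11, 4, 9] cursor@63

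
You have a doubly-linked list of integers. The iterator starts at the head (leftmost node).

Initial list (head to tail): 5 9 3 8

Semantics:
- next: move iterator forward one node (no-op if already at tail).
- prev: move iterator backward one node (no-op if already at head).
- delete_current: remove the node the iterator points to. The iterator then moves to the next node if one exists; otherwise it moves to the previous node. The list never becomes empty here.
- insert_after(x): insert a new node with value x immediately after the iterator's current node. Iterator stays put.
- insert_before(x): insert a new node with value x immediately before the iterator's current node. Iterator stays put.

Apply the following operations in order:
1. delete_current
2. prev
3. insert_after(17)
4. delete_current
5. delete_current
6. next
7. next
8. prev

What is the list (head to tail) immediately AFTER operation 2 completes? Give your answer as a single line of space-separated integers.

After 1 (delete_current): list=[9, 3, 8] cursor@9
After 2 (prev): list=[9, 3, 8] cursor@9

Answer: 9 3 8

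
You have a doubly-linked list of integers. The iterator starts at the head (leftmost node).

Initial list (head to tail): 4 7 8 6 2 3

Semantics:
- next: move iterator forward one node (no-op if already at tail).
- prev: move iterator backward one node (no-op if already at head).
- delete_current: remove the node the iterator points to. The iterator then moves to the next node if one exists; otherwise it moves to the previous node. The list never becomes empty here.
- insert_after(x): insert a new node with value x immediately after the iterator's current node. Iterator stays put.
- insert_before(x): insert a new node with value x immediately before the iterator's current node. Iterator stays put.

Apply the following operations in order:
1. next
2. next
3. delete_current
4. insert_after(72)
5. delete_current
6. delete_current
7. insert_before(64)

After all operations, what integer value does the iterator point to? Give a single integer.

After 1 (next): list=[4, 7, 8, 6, 2, 3] cursor@7
After 2 (next): list=[4, 7, 8, 6, 2, 3] cursor@8
After 3 (delete_current): list=[4, 7, 6, 2, 3] cursor@6
After 4 (insert_after(72)): list=[4, 7, 6, 72, 2, 3] cursor@6
After 5 (delete_current): list=[4, 7, 72, 2, 3] cursor@72
After 6 (delete_current): list=[4, 7, 2, 3] cursor@2
After 7 (insert_before(64)): list=[4, 7, 64, 2, 3] cursor@2

Answer: 2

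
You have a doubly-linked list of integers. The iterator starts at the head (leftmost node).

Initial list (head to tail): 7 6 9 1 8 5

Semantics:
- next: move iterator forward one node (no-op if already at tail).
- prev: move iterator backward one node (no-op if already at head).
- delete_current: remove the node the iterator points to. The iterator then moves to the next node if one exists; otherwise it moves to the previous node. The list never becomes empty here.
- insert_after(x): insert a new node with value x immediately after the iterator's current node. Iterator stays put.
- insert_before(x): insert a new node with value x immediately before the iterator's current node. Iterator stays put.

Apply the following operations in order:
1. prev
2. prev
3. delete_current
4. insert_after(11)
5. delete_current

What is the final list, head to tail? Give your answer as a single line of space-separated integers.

After 1 (prev): list=[7, 6, 9, 1, 8, 5] cursor@7
After 2 (prev): list=[7, 6, 9, 1, 8, 5] cursor@7
After 3 (delete_current): list=[6, 9, 1, 8, 5] cursor@6
After 4 (insert_after(11)): list=[6, 11, 9, 1, 8, 5] cursor@6
After 5 (delete_current): list=[11, 9, 1, 8, 5] cursor@11

Answer: 11 9 1 8 5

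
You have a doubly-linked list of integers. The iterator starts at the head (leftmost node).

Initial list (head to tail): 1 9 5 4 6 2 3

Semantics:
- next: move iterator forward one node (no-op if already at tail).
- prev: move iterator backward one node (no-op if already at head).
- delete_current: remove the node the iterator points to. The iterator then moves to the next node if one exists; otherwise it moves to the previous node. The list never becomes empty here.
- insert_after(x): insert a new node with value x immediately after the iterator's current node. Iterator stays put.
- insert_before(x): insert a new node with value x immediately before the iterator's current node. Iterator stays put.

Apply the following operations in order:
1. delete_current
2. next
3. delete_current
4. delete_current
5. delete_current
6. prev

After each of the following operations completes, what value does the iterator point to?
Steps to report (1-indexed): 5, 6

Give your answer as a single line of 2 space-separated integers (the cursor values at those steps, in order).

After 1 (delete_current): list=[9, 5, 4, 6, 2, 3] cursor@9
After 2 (next): list=[9, 5, 4, 6, 2, 3] cursor@5
After 3 (delete_current): list=[9, 4, 6, 2, 3] cursor@4
After 4 (delete_current): list=[9, 6, 2, 3] cursor@6
After 5 (delete_current): list=[9, 2, 3] cursor@2
After 6 (prev): list=[9, 2, 3] cursor@9

Answer: 2 9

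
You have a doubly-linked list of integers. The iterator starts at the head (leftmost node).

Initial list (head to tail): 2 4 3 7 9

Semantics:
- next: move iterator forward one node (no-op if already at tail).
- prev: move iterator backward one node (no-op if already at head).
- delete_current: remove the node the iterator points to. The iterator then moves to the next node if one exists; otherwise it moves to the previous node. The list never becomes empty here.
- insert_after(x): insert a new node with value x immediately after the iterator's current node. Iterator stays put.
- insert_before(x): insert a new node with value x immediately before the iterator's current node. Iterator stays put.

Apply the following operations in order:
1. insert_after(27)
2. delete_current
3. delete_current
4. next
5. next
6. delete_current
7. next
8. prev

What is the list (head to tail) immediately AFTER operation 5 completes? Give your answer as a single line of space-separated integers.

After 1 (insert_after(27)): list=[2, 27, 4, 3, 7, 9] cursor@2
After 2 (delete_current): list=[27, 4, 3, 7, 9] cursor@27
After 3 (delete_current): list=[4, 3, 7, 9] cursor@4
After 4 (next): list=[4, 3, 7, 9] cursor@3
After 5 (next): list=[4, 3, 7, 9] cursor@7

Answer: 4 3 7 9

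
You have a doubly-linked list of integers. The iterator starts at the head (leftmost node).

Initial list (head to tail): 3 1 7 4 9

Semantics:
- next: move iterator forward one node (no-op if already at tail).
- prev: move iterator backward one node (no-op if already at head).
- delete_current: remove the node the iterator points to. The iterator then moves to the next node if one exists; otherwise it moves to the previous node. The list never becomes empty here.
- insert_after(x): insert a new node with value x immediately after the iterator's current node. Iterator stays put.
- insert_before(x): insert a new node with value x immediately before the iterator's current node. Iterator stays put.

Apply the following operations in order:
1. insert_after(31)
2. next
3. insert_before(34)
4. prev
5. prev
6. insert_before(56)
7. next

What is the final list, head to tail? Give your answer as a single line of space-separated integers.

After 1 (insert_after(31)): list=[3, 31, 1, 7, 4, 9] cursor@3
After 2 (next): list=[3, 31, 1, 7, 4, 9] cursor@31
After 3 (insert_before(34)): list=[3, 34, 31, 1, 7, 4, 9] cursor@31
After 4 (prev): list=[3, 34, 31, 1, 7, 4, 9] cursor@34
After 5 (prev): list=[3, 34, 31, 1, 7, 4, 9] cursor@3
After 6 (insert_before(56)): list=[56, 3, 34, 31, 1, 7, 4, 9] cursor@3
After 7 (next): list=[56, 3, 34, 31, 1, 7, 4, 9] cursor@34

Answer: 56 3 34 31 1 7 4 9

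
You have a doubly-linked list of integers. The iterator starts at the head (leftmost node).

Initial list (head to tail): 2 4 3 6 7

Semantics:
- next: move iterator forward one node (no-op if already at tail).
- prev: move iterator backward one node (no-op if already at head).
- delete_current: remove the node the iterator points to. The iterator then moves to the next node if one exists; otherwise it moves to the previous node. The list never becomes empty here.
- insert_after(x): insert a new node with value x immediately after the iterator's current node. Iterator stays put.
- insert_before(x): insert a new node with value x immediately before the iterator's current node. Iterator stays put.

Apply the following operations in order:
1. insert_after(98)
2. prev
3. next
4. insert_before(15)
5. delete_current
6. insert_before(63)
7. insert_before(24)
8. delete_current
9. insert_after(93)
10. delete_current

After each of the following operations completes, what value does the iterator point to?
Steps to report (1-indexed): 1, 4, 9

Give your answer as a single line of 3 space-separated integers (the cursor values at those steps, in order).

After 1 (insert_after(98)): list=[2, 98, 4, 3, 6, 7] cursor@2
After 2 (prev): list=[2, 98, 4, 3, 6, 7] cursor@2
After 3 (next): list=[2, 98, 4, 3, 6, 7] cursor@98
After 4 (insert_before(15)): list=[2, 15, 98, 4, 3, 6, 7] cursor@98
After 5 (delete_current): list=[2, 15, 4, 3, 6, 7] cursor@4
After 6 (insert_before(63)): list=[2, 15, 63, 4, 3, 6, 7] cursor@4
After 7 (insert_before(24)): list=[2, 15, 63, 24, 4, 3, 6, 7] cursor@4
After 8 (delete_current): list=[2, 15, 63, 24, 3, 6, 7] cursor@3
After 9 (insert_after(93)): list=[2, 15, 63, 24, 3, 93, 6, 7] cursor@3
After 10 (delete_current): list=[2, 15, 63, 24, 93, 6, 7] cursor@93

Answer: 2 98 3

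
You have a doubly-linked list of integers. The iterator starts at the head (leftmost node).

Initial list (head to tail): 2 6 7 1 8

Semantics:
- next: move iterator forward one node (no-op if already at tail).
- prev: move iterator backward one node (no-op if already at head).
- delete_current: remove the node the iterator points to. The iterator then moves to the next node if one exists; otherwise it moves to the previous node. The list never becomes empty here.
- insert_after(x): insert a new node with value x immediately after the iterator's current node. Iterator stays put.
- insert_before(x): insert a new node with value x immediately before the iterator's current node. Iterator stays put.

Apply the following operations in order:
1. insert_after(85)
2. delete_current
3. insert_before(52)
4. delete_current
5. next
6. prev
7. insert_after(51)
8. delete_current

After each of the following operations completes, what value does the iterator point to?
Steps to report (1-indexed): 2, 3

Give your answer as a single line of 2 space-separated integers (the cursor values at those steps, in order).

After 1 (insert_after(85)): list=[2, 85, 6, 7, 1, 8] cursor@2
After 2 (delete_current): list=[85, 6, 7, 1, 8] cursor@85
After 3 (insert_before(52)): list=[52, 85, 6, 7, 1, 8] cursor@85
After 4 (delete_current): list=[52, 6, 7, 1, 8] cursor@6
After 5 (next): list=[52, 6, 7, 1, 8] cursor@7
After 6 (prev): list=[52, 6, 7, 1, 8] cursor@6
After 7 (insert_after(51)): list=[52, 6, 51, 7, 1, 8] cursor@6
After 8 (delete_current): list=[52, 51, 7, 1, 8] cursor@51

Answer: 85 85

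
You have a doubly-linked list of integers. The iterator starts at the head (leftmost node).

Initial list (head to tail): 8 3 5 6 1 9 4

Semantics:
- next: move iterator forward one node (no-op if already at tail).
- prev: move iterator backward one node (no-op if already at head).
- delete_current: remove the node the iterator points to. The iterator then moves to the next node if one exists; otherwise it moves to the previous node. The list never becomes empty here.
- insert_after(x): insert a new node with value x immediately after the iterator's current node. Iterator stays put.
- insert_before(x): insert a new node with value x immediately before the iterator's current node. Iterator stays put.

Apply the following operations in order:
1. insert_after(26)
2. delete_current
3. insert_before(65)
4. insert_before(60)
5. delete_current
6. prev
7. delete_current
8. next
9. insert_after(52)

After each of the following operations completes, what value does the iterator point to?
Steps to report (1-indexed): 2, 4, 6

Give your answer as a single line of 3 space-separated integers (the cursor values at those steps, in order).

After 1 (insert_after(26)): list=[8, 26, 3, 5, 6, 1, 9, 4] cursor@8
After 2 (delete_current): list=[26, 3, 5, 6, 1, 9, 4] cursor@26
After 3 (insert_before(65)): list=[65, 26, 3, 5, 6, 1, 9, 4] cursor@26
After 4 (insert_before(60)): list=[65, 60, 26, 3, 5, 6, 1, 9, 4] cursor@26
After 5 (delete_current): list=[65, 60, 3, 5, 6, 1, 9, 4] cursor@3
After 6 (prev): list=[65, 60, 3, 5, 6, 1, 9, 4] cursor@60
After 7 (delete_current): list=[65, 3, 5, 6, 1, 9, 4] cursor@3
After 8 (next): list=[65, 3, 5, 6, 1, 9, 4] cursor@5
After 9 (insert_after(52)): list=[65, 3, 5, 52, 6, 1, 9, 4] cursor@5

Answer: 26 26 60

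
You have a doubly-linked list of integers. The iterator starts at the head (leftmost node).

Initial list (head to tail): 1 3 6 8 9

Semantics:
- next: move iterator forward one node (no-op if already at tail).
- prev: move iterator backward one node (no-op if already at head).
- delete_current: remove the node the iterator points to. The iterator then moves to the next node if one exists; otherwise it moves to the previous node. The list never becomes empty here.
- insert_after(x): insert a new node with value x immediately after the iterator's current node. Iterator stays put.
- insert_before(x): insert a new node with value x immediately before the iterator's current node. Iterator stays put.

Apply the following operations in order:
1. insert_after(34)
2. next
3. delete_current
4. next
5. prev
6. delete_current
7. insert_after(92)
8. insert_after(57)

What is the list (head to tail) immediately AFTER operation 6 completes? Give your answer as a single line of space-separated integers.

Answer: 1 6 8 9

Derivation:
After 1 (insert_after(34)): list=[1, 34, 3, 6, 8, 9] cursor@1
After 2 (next): list=[1, 34, 3, 6, 8, 9] cursor@34
After 3 (delete_current): list=[1, 3, 6, 8, 9] cursor@3
After 4 (next): list=[1, 3, 6, 8, 9] cursor@6
After 5 (prev): list=[1, 3, 6, 8, 9] cursor@3
After 6 (delete_current): list=[1, 6, 8, 9] cursor@6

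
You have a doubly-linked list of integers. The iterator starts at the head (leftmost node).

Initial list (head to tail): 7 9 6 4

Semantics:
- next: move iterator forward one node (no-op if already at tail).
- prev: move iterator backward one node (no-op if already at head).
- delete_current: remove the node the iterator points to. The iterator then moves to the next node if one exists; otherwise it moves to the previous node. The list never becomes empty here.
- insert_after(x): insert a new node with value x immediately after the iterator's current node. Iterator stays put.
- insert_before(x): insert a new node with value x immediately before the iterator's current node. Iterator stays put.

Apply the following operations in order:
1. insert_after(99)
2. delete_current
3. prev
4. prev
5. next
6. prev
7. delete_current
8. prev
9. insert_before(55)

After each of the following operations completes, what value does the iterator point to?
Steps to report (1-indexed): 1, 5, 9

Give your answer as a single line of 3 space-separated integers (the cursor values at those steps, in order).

After 1 (insert_after(99)): list=[7, 99, 9, 6, 4] cursor@7
After 2 (delete_current): list=[99, 9, 6, 4] cursor@99
After 3 (prev): list=[99, 9, 6, 4] cursor@99
After 4 (prev): list=[99, 9, 6, 4] cursor@99
After 5 (next): list=[99, 9, 6, 4] cursor@9
After 6 (prev): list=[99, 9, 6, 4] cursor@99
After 7 (delete_current): list=[9, 6, 4] cursor@9
After 8 (prev): list=[9, 6, 4] cursor@9
After 9 (insert_before(55)): list=[55, 9, 6, 4] cursor@9

Answer: 7 9 9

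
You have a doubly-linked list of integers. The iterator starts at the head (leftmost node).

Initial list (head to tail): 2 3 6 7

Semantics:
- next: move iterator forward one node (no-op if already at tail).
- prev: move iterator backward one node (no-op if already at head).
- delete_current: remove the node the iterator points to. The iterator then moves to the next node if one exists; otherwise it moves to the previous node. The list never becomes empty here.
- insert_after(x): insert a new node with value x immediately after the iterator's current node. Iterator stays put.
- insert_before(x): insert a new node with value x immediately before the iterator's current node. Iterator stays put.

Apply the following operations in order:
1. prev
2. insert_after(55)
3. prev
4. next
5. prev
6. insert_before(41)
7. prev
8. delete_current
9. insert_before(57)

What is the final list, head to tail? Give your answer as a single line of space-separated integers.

Answer: 57 2 55 3 6 7

Derivation:
After 1 (prev): list=[2, 3, 6, 7] cursor@2
After 2 (insert_after(55)): list=[2, 55, 3, 6, 7] cursor@2
After 3 (prev): list=[2, 55, 3, 6, 7] cursor@2
After 4 (next): list=[2, 55, 3, 6, 7] cursor@55
After 5 (prev): list=[2, 55, 3, 6, 7] cursor@2
After 6 (insert_before(41)): list=[41, 2, 55, 3, 6, 7] cursor@2
After 7 (prev): list=[41, 2, 55, 3, 6, 7] cursor@41
After 8 (delete_current): list=[2, 55, 3, 6, 7] cursor@2
After 9 (insert_before(57)): list=[57, 2, 55, 3, 6, 7] cursor@2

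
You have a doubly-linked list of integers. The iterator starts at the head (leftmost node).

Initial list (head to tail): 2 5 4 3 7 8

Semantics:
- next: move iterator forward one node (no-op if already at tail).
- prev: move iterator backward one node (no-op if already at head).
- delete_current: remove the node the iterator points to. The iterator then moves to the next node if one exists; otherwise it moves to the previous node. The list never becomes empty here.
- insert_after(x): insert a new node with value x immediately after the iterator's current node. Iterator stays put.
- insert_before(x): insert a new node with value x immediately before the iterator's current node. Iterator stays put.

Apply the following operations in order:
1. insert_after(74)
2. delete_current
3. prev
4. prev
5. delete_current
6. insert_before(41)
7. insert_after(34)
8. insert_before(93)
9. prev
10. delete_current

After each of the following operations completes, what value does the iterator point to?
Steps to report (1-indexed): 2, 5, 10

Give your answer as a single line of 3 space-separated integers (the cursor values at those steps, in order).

After 1 (insert_after(74)): list=[2, 74, 5, 4, 3, 7, 8] cursor@2
After 2 (delete_current): list=[74, 5, 4, 3, 7, 8] cursor@74
After 3 (prev): list=[74, 5, 4, 3, 7, 8] cursor@74
After 4 (prev): list=[74, 5, 4, 3, 7, 8] cursor@74
After 5 (delete_current): list=[5, 4, 3, 7, 8] cursor@5
After 6 (insert_before(41)): list=[41, 5, 4, 3, 7, 8] cursor@5
After 7 (insert_after(34)): list=[41, 5, 34, 4, 3, 7, 8] cursor@5
After 8 (insert_before(93)): list=[41, 93, 5, 34, 4, 3, 7, 8] cursor@5
After 9 (prev): list=[41, 93, 5, 34, 4, 3, 7, 8] cursor@93
After 10 (delete_current): list=[41, 5, 34, 4, 3, 7, 8] cursor@5

Answer: 74 5 5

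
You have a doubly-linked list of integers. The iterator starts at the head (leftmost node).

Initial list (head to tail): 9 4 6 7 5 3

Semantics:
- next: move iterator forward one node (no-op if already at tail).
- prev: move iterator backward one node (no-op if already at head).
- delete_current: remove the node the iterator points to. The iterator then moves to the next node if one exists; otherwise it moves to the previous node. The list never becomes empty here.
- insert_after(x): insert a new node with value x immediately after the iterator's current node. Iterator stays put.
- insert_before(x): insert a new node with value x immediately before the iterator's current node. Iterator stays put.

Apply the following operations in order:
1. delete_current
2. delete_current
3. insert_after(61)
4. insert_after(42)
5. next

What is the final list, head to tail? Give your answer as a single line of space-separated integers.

Answer: 6 42 61 7 5 3

Derivation:
After 1 (delete_current): list=[4, 6, 7, 5, 3] cursor@4
After 2 (delete_current): list=[6, 7, 5, 3] cursor@6
After 3 (insert_after(61)): list=[6, 61, 7, 5, 3] cursor@6
After 4 (insert_after(42)): list=[6, 42, 61, 7, 5, 3] cursor@6
After 5 (next): list=[6, 42, 61, 7, 5, 3] cursor@42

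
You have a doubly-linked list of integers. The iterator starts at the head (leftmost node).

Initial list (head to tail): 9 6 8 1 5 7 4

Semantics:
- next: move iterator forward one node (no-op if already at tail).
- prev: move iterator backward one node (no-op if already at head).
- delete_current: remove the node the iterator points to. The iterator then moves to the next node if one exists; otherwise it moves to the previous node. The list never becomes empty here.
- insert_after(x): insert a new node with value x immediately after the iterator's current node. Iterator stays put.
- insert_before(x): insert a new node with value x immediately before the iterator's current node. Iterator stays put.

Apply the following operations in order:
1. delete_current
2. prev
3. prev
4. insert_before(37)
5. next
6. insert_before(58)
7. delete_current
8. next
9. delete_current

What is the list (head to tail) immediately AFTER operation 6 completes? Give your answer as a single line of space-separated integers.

Answer: 37 6 58 8 1 5 7 4

Derivation:
After 1 (delete_current): list=[6, 8, 1, 5, 7, 4] cursor@6
After 2 (prev): list=[6, 8, 1, 5, 7, 4] cursor@6
After 3 (prev): list=[6, 8, 1, 5, 7, 4] cursor@6
After 4 (insert_before(37)): list=[37, 6, 8, 1, 5, 7, 4] cursor@6
After 5 (next): list=[37, 6, 8, 1, 5, 7, 4] cursor@8
After 6 (insert_before(58)): list=[37, 6, 58, 8, 1, 5, 7, 4] cursor@8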